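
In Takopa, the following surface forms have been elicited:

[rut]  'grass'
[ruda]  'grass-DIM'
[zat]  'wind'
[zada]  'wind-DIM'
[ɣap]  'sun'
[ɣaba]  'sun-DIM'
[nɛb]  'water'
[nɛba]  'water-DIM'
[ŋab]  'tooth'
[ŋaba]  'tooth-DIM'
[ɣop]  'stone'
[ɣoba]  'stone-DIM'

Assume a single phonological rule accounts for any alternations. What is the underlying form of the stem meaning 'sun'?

/ɣap/

The stem for 'sun' ends in [p] in [ɣap] but [b] in [ɣaba].
If /b/ were underlying and a rule turned it into [p] in isolation, 'tooth' would also alternate; but it has [b] in both [ŋab] and [ŋaba].
Therefore /p/ is basic and [b] is derived by intervocalic voicing (voiceless stops become voiced between vowels).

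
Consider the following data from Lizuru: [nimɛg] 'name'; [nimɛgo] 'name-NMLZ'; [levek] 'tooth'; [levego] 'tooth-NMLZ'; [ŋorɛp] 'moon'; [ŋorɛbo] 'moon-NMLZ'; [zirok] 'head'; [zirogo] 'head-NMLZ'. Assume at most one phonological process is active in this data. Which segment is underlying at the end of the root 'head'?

/k/

The root 'head' surfaces as [zirok] and [zirogo], with a stem-final [k] ~ [g] alternation.
But 'name' keeps [g] in both environments ([nimɛg], [nimɛgo]), so there is no rule changing /g/ to [k] in isolation.
So /k/ is underlying, and a rule of intervocalic voicing — voiceless stops become voiced between vowels — gives [g].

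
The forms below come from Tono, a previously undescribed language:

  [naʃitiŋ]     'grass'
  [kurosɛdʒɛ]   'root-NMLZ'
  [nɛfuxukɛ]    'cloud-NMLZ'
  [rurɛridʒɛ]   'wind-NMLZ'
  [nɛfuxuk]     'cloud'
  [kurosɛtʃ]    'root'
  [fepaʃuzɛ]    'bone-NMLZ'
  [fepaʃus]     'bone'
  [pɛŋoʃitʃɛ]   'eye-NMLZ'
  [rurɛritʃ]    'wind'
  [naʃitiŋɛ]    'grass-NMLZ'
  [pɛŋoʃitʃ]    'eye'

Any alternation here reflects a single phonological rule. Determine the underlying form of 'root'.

/kurosɛdʒ/

The stem for 'root' ends in [tʃ] in [kurosɛtʃ] but [dʒ] in [kurosɛdʒɛ].
If /tʃ/ were underlying and a rule turned it into [dʒ] before the NMLZ suffix, 'eye' would also alternate; but it has [tʃ] in both [pɛŋoʃitʃ] and [pɛŋoʃitʃɛ].
The underlying segment must be /dʒ/; voiced obstruents become voiceless word-finally, yielding [tʃ] there.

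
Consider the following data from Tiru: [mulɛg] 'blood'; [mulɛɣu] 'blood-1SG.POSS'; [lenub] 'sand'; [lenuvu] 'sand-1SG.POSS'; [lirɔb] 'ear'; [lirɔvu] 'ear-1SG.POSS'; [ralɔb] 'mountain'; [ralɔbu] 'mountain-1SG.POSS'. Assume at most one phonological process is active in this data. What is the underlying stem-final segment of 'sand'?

The stem for 'sand' ends in [b] in [lenub] but [v] in [lenuvu].
The stem 'mountain' ([ralɔb], [ralɔbu]) shows [b] unchanged in both environments, so [b] cannot be basic with [v] derived before the 1SG.POSS suffix.
The underlying segment must be /v/; voiced fricatives become stops word-finally, yielding [b] there.

/v/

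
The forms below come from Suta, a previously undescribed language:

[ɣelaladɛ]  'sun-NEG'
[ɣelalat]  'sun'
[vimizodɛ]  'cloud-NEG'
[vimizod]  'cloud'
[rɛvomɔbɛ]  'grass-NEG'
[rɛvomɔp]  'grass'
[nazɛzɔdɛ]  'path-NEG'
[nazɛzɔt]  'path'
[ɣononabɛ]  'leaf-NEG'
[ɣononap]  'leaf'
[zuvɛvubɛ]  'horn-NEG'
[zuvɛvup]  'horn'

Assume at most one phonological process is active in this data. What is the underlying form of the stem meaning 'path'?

In [nazɛzɔdɛ] and [nazɛzɔt] the final segment of 'path' alternates: [d] ~ [t].
The stem 'cloud' ([vimizodɛ], [vimizod]) shows [d] unchanged in both environments, so [d] cannot be basic with [t] derived in isolation.
The alternation reflects intervocalic voicing: voiceless stops become voiced between vowels. /t/ is underlying.
The underlying form of 'path' is therefore /nazɛzɔt/.

/nazɛzɔt/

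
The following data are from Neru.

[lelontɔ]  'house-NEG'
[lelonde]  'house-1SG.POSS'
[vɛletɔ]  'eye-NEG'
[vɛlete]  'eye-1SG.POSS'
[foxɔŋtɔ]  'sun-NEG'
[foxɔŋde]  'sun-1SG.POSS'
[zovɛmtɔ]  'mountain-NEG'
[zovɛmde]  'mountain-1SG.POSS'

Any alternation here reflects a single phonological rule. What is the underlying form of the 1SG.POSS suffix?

/-de/

The 1SG.POSS morpheme has two allomorphs, [-de] and [-te].
The NEG suffix, which begins with [t], is invariant after every stem; so [t] is not altered by any rule here.
The 1SG.POSS suffix is therefore /-de/ underlyingly, with post-vocalic devoicing: voiced stops become voiceless after a vowel.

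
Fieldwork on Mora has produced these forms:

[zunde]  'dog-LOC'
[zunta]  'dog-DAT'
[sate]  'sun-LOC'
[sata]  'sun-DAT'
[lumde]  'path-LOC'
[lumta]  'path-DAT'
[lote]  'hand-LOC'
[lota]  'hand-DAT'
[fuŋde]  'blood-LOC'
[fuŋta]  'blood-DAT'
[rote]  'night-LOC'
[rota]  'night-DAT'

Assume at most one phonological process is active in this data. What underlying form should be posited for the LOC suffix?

/-de/

The LOC suffix surfaces as [-de] and [-te], depending on the final segment of the stem.
The DAT suffix, which begins with [t], is invariant after every stem; so [t] is not altered by any rule here.
The LOC suffix is therefore /-de/ underlyingly, with post-vocalic devoicing: voiced stops become voiceless after a vowel.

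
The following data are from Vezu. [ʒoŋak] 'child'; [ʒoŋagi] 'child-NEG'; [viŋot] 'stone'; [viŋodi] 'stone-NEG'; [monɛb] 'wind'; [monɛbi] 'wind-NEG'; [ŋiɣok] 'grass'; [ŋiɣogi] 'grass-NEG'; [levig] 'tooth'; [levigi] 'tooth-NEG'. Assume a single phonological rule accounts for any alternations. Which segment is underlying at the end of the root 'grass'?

The stem for 'grass' ends in [k] in [ŋiɣok] but [g] in [ŋiɣogi].
The stem 'tooth' ([levig], [levigi]) shows [g] unchanged in both environments, so [g] cannot be basic with [k] derived in isolation.
The underlying segment must be /k/; voiceless stops become voiced between vowels, yielding [g] there.

/k/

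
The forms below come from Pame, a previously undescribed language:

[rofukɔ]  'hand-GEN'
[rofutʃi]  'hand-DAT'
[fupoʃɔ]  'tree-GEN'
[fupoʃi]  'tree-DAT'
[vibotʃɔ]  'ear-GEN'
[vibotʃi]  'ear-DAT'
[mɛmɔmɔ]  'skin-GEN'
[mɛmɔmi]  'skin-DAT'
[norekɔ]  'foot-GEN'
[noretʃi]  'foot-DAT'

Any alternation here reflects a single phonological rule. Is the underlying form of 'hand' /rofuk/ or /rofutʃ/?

'hand' shows [k] ~ [tʃ] at the end of the stem ([rofukɔ] vs [rofutʃi]).
Compare 'ear', with invariant [tʃ] in [vibotʃɔ] and [vibotʃi]: an analysis with underlying /tʃ/ and a rule producing [k] before the GEN suffix would wrongly predict alternation here too.
The alternation reflects palatalization before a front vowel: /k/ becomes palato-alveolar [tʃ] before a front vowel. /k/ is underlying.

/rofuk/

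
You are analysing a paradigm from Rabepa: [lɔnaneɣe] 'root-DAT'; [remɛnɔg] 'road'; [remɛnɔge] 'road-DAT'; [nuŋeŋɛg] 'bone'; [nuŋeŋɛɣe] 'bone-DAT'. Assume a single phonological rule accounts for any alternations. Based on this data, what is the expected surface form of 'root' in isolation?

[lɔnaneg]

In [nuŋeŋɛg] and [nuŋeŋɛɣe] the final segment of 'bone' alternates: [g] ~ [ɣ].
Compare 'road', with invariant [g] in [remɛnɔg] and [remɛnɔge]: an analysis with underlying /g/ and a rule producing [ɣ] before the DAT suffix would wrongly predict alternation here too.
The alternation reflects word-final hardening: voiced fricatives become stops word-finally. /ɣ/ is underlying.
From [lɔnaneɣe] the stem 'root' is /lɔnaneɣ/; word-finally this yields [lɔnaneg].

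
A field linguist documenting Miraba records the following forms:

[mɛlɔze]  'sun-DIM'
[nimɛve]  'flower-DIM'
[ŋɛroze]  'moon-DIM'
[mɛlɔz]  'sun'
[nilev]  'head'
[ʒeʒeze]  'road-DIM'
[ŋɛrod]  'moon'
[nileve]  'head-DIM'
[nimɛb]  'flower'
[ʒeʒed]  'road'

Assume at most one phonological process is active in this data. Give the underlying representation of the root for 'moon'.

/ŋɛrod/

In [ŋɛrod] and [ŋɛroze] the final segment of 'moon' alternates: [d] ~ [z].
But 'sun' keeps [z] in both environments ([mɛlɔz], [mɛlɔze]), so there is no rule changing /z/ to [d] in isolation.
So /d/ is underlying, and a rule of intervocalic spirantization — voiced stops become fricatives between vowels — gives [z].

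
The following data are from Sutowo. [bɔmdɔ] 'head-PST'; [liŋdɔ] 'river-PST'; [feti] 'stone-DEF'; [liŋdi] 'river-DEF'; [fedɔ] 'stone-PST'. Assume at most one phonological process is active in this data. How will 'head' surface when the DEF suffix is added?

[bɔmdi]

The DEF morpheme has two allomorphs, [-di] and [-ti].
By contrast the PST suffix keeps its initial [d] throughout — that segment must be underlying.
The DEF suffix is therefore /-ti/ underlyingly, with post-nasal voicing: voiceless stops become voiced after a nasal.
After 'head', which ends in a nasal, the suffix surfaces as [-di], giving [bɔmdi].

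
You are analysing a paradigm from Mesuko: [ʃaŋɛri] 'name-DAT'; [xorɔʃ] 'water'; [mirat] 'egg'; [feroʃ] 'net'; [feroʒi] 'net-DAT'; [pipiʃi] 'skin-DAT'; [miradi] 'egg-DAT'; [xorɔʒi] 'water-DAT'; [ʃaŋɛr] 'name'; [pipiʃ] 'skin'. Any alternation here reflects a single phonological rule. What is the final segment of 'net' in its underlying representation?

/ʒ/

The stem for 'net' ends in [ʃ] in [feroʃ] but [ʒ] in [feroʒi].
The stem 'skin' ([pipiʃ], [pipiʃi]) shows [ʃ] unchanged in both environments, so [ʃ] cannot be basic with [ʒ] derived before the DAT suffix.
Therefore /ʒ/ is basic and [ʃ] is derived by word-final obstruent devoicing (voiced obstruents become voiceless word-finally).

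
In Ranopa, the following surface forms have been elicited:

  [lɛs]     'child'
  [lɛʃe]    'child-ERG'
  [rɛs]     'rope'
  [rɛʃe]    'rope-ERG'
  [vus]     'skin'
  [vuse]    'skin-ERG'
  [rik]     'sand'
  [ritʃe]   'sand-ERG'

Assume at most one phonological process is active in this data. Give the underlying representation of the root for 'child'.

/lɛʃ/

'child' shows [s] ~ [ʃ] at the end of the stem ([lɛs] vs [lɛʃe]).
If /s/ were underlying and a rule turned it into [ʃ] before the ERG suffix, 'skin' would also alternate; but it has [s] in both [vus] and [vuse].
The alternation reflects depalatalization: palato-alveolar /tʃ/ and /ʃ/ become [k] and [s] when no front vowel follows. /ʃ/ is underlying.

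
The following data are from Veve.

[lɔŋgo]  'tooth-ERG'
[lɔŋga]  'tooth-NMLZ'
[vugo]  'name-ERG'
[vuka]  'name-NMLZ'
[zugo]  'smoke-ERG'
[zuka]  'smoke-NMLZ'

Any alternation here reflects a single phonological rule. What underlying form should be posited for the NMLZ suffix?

The NMLZ suffix surfaces as [-ga] and [-ka], depending on the final segment of the stem.
By contrast the ERG suffix keeps its initial [g] throughout — that segment must be underlying.
The NMLZ suffix is therefore /-ka/ underlyingly, with post-nasal voicing: voiceless stops become voiced after a nasal.

/-ka/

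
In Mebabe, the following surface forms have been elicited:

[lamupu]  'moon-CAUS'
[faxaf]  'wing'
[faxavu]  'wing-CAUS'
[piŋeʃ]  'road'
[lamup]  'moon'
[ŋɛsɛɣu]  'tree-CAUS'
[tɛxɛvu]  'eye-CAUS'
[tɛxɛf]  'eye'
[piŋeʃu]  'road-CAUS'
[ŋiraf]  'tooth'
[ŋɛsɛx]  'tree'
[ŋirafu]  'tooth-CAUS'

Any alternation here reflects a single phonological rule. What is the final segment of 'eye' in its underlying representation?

The stem for 'eye' ends in [f] in [tɛxɛf] but [v] in [tɛxɛvu].
But 'tooth' keeps [f] in both environments ([ŋiraf], [ŋirafu]), so there is no rule changing /f/ to [v] before the CAUS suffix.
The underlying segment must be /v/; voiced obstruents become voiceless word-finally, yielding [f] there.

/v/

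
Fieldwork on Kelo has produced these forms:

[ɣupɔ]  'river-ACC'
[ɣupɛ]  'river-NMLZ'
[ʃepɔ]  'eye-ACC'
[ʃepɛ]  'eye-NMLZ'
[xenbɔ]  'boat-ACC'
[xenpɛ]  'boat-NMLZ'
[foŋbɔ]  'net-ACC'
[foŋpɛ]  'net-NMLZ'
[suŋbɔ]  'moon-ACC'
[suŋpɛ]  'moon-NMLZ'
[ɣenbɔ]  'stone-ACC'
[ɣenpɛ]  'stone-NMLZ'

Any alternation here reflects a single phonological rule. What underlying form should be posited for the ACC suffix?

The ACC suffix surfaces as [-bɔ] and [-pɔ], depending on the final segment of the stem.
By contrast the NMLZ suffix keeps its initial [p] throughout — that segment must be underlying.
The ACC suffix is therefore /-bɔ/ underlyingly, with post-vocalic devoicing: voiced stops become voiceless after a vowel.

/-bɔ/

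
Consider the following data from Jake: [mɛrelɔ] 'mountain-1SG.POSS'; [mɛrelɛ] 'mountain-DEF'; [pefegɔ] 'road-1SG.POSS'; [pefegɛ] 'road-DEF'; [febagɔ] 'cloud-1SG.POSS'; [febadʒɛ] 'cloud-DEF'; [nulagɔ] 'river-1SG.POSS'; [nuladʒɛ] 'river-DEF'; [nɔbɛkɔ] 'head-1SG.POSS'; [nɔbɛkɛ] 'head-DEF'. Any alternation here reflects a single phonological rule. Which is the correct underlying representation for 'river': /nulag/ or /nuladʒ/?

/nuladʒ/

In [nulagɔ] and [nuladʒɛ] the final segment of 'river' alternates: [g] ~ [dʒ].
The stem 'road' ([pefegɔ], [pefegɛ]) shows [g] unchanged in both environments, so [g] cannot be basic with [dʒ] derived before the DEF suffix.
Therefore /dʒ/ is basic and [g] is derived by depalatalization (palato-alveolar /dʒ/ becomes [g] when no front vowel follows).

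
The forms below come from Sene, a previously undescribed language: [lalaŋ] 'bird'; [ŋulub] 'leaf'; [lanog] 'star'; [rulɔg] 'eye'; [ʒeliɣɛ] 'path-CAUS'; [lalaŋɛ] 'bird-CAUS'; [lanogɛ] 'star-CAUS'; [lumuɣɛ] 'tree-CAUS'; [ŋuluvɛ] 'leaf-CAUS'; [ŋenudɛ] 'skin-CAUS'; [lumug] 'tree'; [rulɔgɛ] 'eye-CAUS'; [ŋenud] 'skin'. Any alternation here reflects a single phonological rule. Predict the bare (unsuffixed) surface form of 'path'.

The stem for 'tree' ends in [ɣ] in [lumuɣɛ] but [g] in [lumug].
The stem 'star' ([lanogɛ], [lanog]) shows [g] unchanged in both environments, so [g] cannot be basic with [ɣ] derived before the CAUS suffix.
The underlying segment must be /ɣ/; voiced fricatives become stops word-finally, yielding [g] there.
From [ʒeliɣɛ] the stem 'path' is /ʒeliɣ/; word-finally this yields [ʒelig].

[ʒelig]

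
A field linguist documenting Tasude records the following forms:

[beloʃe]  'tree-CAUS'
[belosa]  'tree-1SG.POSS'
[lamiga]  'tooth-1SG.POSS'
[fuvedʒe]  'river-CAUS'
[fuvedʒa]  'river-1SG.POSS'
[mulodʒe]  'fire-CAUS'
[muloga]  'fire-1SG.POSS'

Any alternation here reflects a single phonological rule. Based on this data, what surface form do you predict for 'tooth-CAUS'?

[lamidʒe]

In [mulodʒe] and [muloga] the final segment of 'fire' alternates: [dʒ] ~ [g].
But 'river' keeps [dʒ] in both environments ([fuvedʒe], [fuvedʒa]), so there is no rule changing /dʒ/ to [g] before the 1SG.POSS suffix.
The underlying segment must be /g/; /g/ and /s/ become palato-alveolar [dʒ] and [ʃ] before a front vowel, yielding [dʒ] there.
From [lamiga] the stem 'tooth' is /lamig/; before a front vowel this yields [lamidʒe].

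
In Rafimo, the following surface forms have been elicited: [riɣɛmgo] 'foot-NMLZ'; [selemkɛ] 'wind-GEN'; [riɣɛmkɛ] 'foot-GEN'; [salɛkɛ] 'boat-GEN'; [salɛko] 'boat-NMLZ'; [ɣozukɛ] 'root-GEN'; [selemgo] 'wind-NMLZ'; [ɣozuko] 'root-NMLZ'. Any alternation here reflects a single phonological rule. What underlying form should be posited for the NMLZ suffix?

The NMLZ suffix surfaces as [-go] and [-ko], depending on the final segment of the stem.
The GEN suffix, which begins with [k], is invariant after every stem; so [k] is not altered by any rule here.
The NMLZ suffix is therefore /-go/ underlyingly, with post-vocalic devoicing: voiced stops become voiceless after a vowel.

/-go/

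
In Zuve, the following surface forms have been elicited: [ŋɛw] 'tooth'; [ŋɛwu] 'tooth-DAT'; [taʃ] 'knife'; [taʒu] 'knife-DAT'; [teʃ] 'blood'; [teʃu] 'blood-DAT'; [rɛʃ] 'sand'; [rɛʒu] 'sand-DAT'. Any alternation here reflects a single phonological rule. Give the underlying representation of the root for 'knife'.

/taʒ/

In [taʃ] and [taʒu] the final segment of 'knife' alternates: [ʃ] ~ [ʒ].
The stem 'blood' ([teʃ], [teʃu]) shows [ʃ] unchanged in both environments, so [ʃ] cannot be basic with [ʒ] derived before the DAT suffix.
The underlying segment must be /ʒ/; voiced obstruents become voiceless word-finally, yielding [ʃ] there.
The underlying form of 'knife' is therefore /taʒ/.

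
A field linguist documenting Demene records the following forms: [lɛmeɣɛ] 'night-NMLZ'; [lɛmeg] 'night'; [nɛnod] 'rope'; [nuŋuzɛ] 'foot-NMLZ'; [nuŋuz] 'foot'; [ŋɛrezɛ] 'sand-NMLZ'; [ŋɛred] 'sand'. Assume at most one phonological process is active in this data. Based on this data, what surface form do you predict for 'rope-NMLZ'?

The stem for 'sand' ends in [z] in [ŋɛrezɛ] but [d] in [ŋɛred].
The stem 'foot' ([nuŋuzɛ], [nuŋuz]) shows [z] unchanged in both environments, so [z] cannot be basic with [d] derived in isolation.
The underlying segment must be /d/; voiced stops become fricatives between vowels, yielding [z] there.
The one attested form of 'rope', [nɛnod], shows underlying /nɛnod/. Applying the same rule between vowels gives [nɛnozɛ].

[nɛnozɛ]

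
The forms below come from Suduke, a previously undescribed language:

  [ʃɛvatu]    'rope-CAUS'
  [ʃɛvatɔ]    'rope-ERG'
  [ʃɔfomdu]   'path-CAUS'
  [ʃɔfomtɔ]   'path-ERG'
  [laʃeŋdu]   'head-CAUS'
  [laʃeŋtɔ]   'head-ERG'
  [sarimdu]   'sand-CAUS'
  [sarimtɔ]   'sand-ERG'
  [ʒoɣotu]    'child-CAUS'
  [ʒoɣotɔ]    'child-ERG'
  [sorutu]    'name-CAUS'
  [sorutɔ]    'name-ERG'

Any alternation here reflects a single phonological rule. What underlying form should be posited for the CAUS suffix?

/-du/

The CAUS suffix surfaces as [-du] and [-tu], depending on the final segment of the stem.
By contrast the ERG suffix keeps its initial [t] throughout — that segment must be underlying.
The CAUS suffix is therefore /-du/ underlyingly, with post-vocalic devoicing: voiced stops become voiceless after a vowel.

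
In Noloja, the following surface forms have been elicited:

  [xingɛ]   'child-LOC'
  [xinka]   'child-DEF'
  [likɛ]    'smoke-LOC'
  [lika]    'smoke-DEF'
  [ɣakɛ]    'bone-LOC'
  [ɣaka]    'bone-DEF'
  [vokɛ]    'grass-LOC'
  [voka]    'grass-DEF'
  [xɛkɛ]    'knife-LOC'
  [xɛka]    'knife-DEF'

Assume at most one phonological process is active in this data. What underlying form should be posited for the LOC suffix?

/-gɛ/

The LOC morpheme has two allomorphs, [-gɛ] and [-kɛ].
By contrast the DEF suffix keeps its initial [k] throughout — that segment must be underlying.
So the underlying form is /-gɛ/, and voiced stops become voiceless after a vowel.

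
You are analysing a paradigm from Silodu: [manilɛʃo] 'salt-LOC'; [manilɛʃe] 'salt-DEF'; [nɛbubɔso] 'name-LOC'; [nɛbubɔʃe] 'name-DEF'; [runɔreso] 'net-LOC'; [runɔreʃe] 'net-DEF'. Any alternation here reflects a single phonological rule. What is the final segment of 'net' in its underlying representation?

'net' shows [s] ~ [ʃ] at the end of the stem ([runɔreso] vs [runɔreʃe]).
The stem 'salt' ([manilɛʃo], [manilɛʃe]) shows [ʃ] unchanged in both environments, so [ʃ] cannot be basic with [s] derived before the LOC suffix.
So /s/ is underlying, and a rule of palatalization before a front vowel — /s/ becomes palato-alveolar [ʃ] before a front vowel — gives [ʃ].

/s/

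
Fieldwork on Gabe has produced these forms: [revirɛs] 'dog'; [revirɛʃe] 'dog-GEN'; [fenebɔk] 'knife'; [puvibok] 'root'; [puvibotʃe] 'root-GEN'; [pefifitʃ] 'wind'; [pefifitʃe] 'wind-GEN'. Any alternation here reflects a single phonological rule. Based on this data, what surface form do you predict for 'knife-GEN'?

[fenebɔtʃe]

'root' shows [k] ~ [tʃ] at the end of the stem ([puvibok] vs [puvibotʃe]).
If /tʃ/ were underlying and a rule turned it into [k] in isolation, 'wind' would also alternate; but it has [tʃ] in both [pefifitʃ] and [pefifitʃe].
The alternation reflects palatalization before a front vowel: /k/ and /s/ become palato-alveolar [tʃ] and [ʃ] before a front vowel. /k/ is underlying.
From [fenebɔk] the stem 'knife' is /fenebɔk/; before a front vowel this yields [fenebɔtʃe].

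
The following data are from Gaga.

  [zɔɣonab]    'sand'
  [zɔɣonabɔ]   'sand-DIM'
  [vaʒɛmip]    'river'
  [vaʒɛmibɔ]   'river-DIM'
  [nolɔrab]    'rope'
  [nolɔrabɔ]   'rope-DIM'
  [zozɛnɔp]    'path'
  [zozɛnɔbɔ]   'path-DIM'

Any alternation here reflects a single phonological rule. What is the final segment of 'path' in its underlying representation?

The root 'path' surfaces as [zozɛnɔp] and [zozɛnɔbɔ], with a stem-final [p] ~ [b] alternation.
The stem 'sand' ([zɔɣonab], [zɔɣonabɔ]) shows [b] unchanged in both environments, so [b] cannot be basic with [p] derived in isolation.
So /p/ is underlying, and a rule of intervocalic voicing — voiceless stops become voiced between vowels — gives [b].

/p/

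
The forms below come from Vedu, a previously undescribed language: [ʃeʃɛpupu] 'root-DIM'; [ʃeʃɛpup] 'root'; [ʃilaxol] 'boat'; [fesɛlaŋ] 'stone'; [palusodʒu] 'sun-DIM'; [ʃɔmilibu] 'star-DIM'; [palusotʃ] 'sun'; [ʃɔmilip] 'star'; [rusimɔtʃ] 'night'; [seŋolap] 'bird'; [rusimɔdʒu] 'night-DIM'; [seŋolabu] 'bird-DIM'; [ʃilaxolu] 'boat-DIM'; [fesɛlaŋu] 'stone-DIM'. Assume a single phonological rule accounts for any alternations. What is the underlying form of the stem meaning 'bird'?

'bird' shows [b] ~ [p] at the end of the stem ([seŋolabu] vs [seŋolap]).
But 'root' keeps [p] in both environments ([ʃeʃɛpupu], [ʃeʃɛpup]), so there is no rule changing /p/ to [b] before the DIM suffix.
The alternation reflects word-final obstruent devoicing: voiced obstruents become voiceless word-finally. /b/ is underlying.

/seŋolab/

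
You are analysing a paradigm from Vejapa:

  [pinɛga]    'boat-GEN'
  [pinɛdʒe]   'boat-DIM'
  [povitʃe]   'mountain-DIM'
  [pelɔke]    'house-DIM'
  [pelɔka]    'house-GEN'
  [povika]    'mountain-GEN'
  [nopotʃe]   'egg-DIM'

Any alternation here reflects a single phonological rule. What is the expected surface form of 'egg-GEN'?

[nopoka]

The root 'mountain' surfaces as [povika] and [povitʃe], with a stem-final [k] ~ [tʃ] alternation.
If /k/ were underlying and a rule turned it into [tʃ] before the DIM suffix, 'house' would also alternate; but it has [k] in both [pelɔka] and [pelɔke].
The underlying segment must be /tʃ/; palato-alveolar /tʃ/ and /dʒ/ become [k] and [g] when no front vowel follows, yielding [k] there.
The one attested form of 'egg', [nopotʃe], shows underlying /nopotʃ/. Applying the same rule when no front vowel follows gives [nopoka].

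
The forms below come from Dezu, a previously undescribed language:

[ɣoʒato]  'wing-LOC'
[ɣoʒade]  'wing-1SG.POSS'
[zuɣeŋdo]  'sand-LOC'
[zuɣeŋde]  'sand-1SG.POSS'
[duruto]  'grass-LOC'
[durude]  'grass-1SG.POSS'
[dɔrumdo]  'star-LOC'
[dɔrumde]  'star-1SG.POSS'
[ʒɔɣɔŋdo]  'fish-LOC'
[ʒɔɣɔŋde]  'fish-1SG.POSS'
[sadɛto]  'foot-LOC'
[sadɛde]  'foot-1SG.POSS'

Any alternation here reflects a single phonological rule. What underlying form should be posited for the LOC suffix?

The LOC suffix surfaces as [-do] and [-to], depending on the final segment of the stem.
The 1SG.POSS suffix, which begins with [d], is invariant after every stem; so [d] is not altered by any rule here.
The LOC suffix is therefore /-to/ underlyingly, with post-nasal voicing: voiceless stops become voiced after a nasal.

/-to/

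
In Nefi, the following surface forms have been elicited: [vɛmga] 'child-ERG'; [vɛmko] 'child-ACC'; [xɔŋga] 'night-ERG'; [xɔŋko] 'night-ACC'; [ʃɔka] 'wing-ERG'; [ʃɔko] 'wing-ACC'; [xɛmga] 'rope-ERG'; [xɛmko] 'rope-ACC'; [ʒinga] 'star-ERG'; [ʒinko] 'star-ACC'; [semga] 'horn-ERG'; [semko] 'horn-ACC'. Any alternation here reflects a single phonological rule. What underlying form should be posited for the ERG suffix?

The ERG morpheme has two allomorphs, [-ga] and [-ka].
By contrast the ACC suffix keeps its initial [k] throughout — that segment must be underlying.
The ERG suffix is therefore /-ga/ underlyingly, with post-vocalic devoicing: voiced stops become voiceless after a vowel.

/-ga/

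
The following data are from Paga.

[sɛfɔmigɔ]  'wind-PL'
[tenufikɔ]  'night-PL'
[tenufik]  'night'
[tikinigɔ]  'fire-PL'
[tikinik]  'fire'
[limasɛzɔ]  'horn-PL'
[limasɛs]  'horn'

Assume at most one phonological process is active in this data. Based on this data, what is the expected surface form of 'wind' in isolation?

'fire' shows [g] ~ [k] at the end of the stem ([tikinigɔ] vs [tikinik]).
Compare 'night', with invariant [k] in [tenufikɔ] and [tenufik]: an analysis with underlying /k/ and a rule producing [g] before the PL suffix would wrongly predict alternation here too.
So /g/ is underlying, and a rule of word-final obstruent devoicing — voiced obstruents become voiceless word-finally — gives [k].
The one attested form of 'wind', [sɛfɔmigɔ], shows underlying /sɛfɔmig/. Applying the same rule word-finally gives [sɛfɔmik].

[sɛfɔmik]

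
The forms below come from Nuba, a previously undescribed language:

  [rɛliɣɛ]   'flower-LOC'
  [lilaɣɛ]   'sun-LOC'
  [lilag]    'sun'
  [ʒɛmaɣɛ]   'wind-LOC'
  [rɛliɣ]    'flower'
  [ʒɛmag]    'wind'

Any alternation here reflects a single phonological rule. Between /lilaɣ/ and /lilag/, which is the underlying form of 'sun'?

The stem for 'sun' ends in [g] in [lilag] but [ɣ] in [lilaɣɛ].
Compare 'flower', with invariant [ɣ] in [rɛliɣ] and [rɛliɣɛ]: an analysis with underlying /ɣ/ and a rule producing [g] in isolation would wrongly predict alternation here too.
The alternation reflects intervocalic spirantization: voiced stops become fricatives between vowels. /g/ is underlying.

/lilag/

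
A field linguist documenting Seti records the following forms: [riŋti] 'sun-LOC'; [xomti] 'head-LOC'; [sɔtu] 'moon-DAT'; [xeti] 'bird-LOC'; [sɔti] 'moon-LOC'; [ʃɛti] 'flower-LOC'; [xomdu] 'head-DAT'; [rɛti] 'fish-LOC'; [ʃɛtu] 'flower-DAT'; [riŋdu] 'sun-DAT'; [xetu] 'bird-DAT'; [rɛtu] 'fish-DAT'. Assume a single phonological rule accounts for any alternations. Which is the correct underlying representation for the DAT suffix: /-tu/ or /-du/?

/-du/

The DAT suffix surfaces as [-du] and [-tu], depending on the final segment of the stem.
By contrast the LOC suffix keeps its initial [t] throughout — that segment must be underlying.
So the underlying form is /-du/, and voiced stops become voiceless after a vowel.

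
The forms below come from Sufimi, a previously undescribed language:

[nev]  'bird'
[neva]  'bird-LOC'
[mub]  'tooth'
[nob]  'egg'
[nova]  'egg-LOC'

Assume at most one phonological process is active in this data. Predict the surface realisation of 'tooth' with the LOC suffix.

The stem for 'egg' ends in [b] in [nob] but [v] in [nova].
The stem 'bird' ([nev], [neva]) shows [v] unchanged in both environments, so [v] cannot be basic with [b] derived in isolation.
So /b/ is underlying, and a rule of intervocalic spirantization — voiced stops become fricatives between vowels — gives [v].
From [mub] the stem 'tooth' is /mub/; between vowels this yields [muva].

[muva]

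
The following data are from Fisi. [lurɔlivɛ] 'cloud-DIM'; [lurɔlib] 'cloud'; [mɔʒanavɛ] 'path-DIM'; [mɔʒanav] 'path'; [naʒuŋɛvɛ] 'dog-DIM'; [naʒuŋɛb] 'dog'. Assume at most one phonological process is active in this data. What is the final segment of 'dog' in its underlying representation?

'dog' shows [v] ~ [b] at the end of the stem ([naʒuŋɛvɛ] vs [naʒuŋɛb]).
Compare 'path', with invariant [v] in [mɔʒanavɛ] and [mɔʒanav]: an analysis with underlying /v/ and a rule producing [b] in isolation would wrongly predict alternation here too.
So /b/ is underlying, and a rule of intervocalic spirantization — voiced stops become fricatives between vowels — gives [v].

/b/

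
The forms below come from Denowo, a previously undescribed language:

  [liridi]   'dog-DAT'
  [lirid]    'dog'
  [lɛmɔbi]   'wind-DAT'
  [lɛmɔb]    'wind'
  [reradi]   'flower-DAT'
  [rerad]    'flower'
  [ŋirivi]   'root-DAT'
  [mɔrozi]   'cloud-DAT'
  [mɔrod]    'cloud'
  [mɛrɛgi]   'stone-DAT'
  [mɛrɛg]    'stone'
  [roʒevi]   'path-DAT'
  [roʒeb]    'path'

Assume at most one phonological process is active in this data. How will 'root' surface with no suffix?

[ŋirib]

In [roʒevi] and [roʒeb] the final segment of 'path' alternates: [v] ~ [b].
If /b/ were underlying and a rule turned it into [v] before the DAT suffix, 'wind' would also alternate; but it has [b] in both [lɛmɔbi] and [lɛmɔb].
Therefore /v/ is basic and [b] is derived by word-final hardening (voiced fricatives become stops word-finally).
The one attested form of 'root', [ŋirivi], shows underlying /ŋiriv/. Applying the same rule word-finally gives [ŋirib].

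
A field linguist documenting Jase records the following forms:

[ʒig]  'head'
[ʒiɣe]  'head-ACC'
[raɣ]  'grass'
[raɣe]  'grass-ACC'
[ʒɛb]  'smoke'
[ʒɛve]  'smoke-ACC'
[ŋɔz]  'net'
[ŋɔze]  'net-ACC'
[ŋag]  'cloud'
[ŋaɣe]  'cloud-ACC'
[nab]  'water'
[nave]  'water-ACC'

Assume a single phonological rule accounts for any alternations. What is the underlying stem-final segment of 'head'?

The stem for 'head' ends in [g] in [ʒig] but [ɣ] in [ʒiɣe].
The stem 'grass' ([raɣ], [raɣe]) shows [ɣ] unchanged in both environments, so [ɣ] cannot be basic with [g] derived in isolation.
So /g/ is underlying, and a rule of intervocalic spirantization — voiced stops become fricatives between vowels — gives [ɣ].

/g/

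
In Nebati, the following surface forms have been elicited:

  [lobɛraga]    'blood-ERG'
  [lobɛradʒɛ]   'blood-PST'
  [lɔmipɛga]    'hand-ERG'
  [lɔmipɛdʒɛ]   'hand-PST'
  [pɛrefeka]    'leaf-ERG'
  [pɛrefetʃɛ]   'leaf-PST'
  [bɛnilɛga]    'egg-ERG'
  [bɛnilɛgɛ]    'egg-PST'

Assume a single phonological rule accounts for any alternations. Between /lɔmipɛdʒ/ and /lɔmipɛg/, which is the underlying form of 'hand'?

The root 'hand' surfaces as [lɔmipɛga] and [lɔmipɛdʒɛ], with a stem-final [g] ~ [dʒ] alternation.
Compare 'egg', with invariant [g] in [bɛnilɛga] and [bɛnilɛgɛ]: an analysis with underlying /g/ and a rule producing [dʒ] before the PST suffix would wrongly predict alternation here too.
The underlying segment must be /dʒ/; palato-alveolar /tʃ/ and /dʒ/ become [k] and [g] when no front vowel follows, yielding [g] there.

/lɔmipɛdʒ/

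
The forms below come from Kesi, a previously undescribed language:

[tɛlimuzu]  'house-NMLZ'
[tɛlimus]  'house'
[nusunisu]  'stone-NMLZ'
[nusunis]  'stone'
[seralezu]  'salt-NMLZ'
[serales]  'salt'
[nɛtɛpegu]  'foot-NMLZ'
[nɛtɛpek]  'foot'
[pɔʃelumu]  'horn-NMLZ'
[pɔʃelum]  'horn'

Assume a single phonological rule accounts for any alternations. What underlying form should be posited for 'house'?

'house' shows [z] ~ [s] at the end of the stem ([tɛlimuzu] vs [tɛlimus]).
If /s/ were underlying and a rule turned it into [z] before the NMLZ suffix, 'stone' would also alternate; but it has [s] in both [nusunisu] and [nusunis].
So /z/ is underlying, and a rule of word-final obstruent devoicing — voiced obstruents become voiceless word-finally — gives [s].
The underlying form of 'house' is therefore /tɛlimuz/.

/tɛlimuz/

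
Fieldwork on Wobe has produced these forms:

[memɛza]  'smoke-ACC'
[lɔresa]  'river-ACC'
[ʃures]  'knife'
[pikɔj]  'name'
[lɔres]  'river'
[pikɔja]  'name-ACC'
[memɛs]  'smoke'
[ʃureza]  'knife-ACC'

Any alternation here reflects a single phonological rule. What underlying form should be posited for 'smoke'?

In [memɛza] and [memɛs] the final segment of 'smoke' alternates: [z] ~ [s].
But 'river' keeps [s] in both environments ([lɔresa], [lɔres]), so there is no rule changing /s/ to [z] before the ACC suffix.
The alternation reflects word-final obstruent devoicing: voiced obstruents become voiceless word-finally. /z/ is underlying.

/memɛz/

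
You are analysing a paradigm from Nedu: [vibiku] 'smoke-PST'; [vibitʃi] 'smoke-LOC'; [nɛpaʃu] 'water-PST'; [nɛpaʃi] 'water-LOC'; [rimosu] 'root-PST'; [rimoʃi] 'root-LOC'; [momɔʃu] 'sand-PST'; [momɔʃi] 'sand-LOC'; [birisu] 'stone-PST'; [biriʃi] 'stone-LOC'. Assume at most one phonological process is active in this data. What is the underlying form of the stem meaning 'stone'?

/biris/

In [birisu] and [biriʃi] the final segment of 'stone' alternates: [s] ~ [ʃ].
If /ʃ/ were underlying and a rule turned it into [s] before the PST suffix, 'water' would also alternate; but it has [ʃ] in both [nɛpaʃu] and [nɛpaʃi].
The underlying segment must be /s/; /k/ and /s/ become palato-alveolar [tʃ] and [ʃ] before a front vowel, yielding [ʃ] there.
So 'stone' = /biris/.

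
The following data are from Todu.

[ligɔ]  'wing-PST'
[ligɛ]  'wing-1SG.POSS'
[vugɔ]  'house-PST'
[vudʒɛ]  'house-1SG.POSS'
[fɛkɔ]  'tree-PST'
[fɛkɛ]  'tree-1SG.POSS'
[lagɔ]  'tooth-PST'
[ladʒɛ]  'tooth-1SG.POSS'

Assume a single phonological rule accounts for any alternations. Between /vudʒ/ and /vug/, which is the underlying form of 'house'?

The root 'house' surfaces as [vugɔ] and [vudʒɛ], with a stem-final [g] ~ [dʒ] alternation.
The stem 'wing' ([ligɔ], [ligɛ]) shows [g] unchanged in both environments, so [g] cannot be basic with [dʒ] derived before the 1SG.POSS suffix.
So /dʒ/ is underlying, and a rule of depalatalization — palato-alveolar /dʒ/ becomes [g] when no front vowel follows — gives [g].

/vudʒ/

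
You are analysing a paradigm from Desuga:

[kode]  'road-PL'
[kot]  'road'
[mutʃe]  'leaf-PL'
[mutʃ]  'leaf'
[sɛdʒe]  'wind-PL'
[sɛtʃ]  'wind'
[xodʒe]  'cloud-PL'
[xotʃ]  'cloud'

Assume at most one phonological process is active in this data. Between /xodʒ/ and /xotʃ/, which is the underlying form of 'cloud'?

/xodʒ/

In [xodʒe] and [xotʃ] the final segment of 'cloud' alternates: [dʒ] ~ [tʃ].
The stem 'leaf' ([mutʃe], [mutʃ]) shows [tʃ] unchanged in both environments, so [tʃ] cannot be basic with [dʒ] derived before the PL suffix.
So /dʒ/ is underlying, and a rule of word-final obstruent devoicing — voiced obstruents become voiceless word-finally — gives [tʃ].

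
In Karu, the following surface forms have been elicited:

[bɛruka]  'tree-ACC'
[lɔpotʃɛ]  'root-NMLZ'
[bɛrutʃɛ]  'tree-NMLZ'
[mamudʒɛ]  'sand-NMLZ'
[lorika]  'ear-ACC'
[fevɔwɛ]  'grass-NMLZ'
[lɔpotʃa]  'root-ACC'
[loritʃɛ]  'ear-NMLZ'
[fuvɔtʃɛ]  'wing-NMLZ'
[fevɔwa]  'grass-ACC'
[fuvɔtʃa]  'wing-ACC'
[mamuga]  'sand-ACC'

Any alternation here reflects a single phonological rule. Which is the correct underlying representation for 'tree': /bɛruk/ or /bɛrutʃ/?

/bɛruk/

The stem for 'tree' ends in [tʃ] in [bɛrutʃɛ] but [k] in [bɛruka].
The stem 'root' ([lɔpotʃɛ], [lɔpotʃa]) shows [tʃ] unchanged in both environments, so [tʃ] cannot be basic with [k] derived before the ACC suffix.
The underlying segment must be /k/; /k/ and /g/ become palato-alveolar [tʃ] and [dʒ] before a front vowel, yielding [tʃ] there.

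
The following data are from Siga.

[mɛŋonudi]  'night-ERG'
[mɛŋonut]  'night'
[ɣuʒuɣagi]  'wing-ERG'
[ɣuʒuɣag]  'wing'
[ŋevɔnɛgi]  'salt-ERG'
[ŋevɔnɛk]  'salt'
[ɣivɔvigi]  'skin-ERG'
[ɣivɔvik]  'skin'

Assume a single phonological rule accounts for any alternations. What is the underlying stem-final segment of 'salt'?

/k/

The root 'salt' surfaces as [ŋevɔnɛgi] and [ŋevɔnɛk], with a stem-final [g] ~ [k] alternation.
If /g/ were underlying and a rule turned it into [k] in isolation, 'wing' would also alternate; but it has [g] in both [ɣuʒuɣagi] and [ɣuʒuɣag].
The underlying segment must be /k/; voiceless stops become voiced between vowels, yielding [g] there.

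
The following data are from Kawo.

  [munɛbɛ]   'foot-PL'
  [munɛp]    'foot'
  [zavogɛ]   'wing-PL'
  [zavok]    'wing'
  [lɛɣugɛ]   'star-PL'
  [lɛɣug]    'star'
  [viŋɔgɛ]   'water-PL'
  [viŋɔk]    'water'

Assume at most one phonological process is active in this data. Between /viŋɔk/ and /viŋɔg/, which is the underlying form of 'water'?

/viŋɔk/

'water' shows [g] ~ [k] at the end of the stem ([viŋɔgɛ] vs [viŋɔk]).
Compare 'star', with invariant [g] in [lɛɣugɛ] and [lɛɣug]: an analysis with underlying /g/ and a rule producing [k] in isolation would wrongly predict alternation here too.
Therefore /k/ is basic and [g] is derived by intervocalic voicing (voiceless stops become voiced between vowels).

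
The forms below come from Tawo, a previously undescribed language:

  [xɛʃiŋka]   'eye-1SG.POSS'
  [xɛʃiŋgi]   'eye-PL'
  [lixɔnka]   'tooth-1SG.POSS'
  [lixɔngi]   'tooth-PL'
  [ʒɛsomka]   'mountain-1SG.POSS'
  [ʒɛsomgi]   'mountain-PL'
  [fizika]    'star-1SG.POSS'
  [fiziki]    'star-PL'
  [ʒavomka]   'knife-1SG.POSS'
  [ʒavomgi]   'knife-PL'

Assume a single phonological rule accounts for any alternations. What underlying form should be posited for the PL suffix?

The PL morpheme has two allomorphs, [-gi] and [-ki].
By contrast the 1SG.POSS suffix keeps its initial [k] throughout — that segment must be underlying.
The PL suffix is therefore /-gi/ underlyingly, with post-vocalic devoicing: voiced stops become voiceless after a vowel.

/-gi/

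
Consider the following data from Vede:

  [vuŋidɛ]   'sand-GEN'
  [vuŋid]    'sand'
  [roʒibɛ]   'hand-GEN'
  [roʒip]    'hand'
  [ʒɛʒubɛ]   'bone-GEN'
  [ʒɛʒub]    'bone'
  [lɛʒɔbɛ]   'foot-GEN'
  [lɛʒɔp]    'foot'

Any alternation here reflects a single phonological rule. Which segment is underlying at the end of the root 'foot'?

In [lɛʒɔbɛ] and [lɛʒɔp] the final segment of 'foot' alternates: [b] ~ [p].
The stem 'bone' ([ʒɛʒubɛ], [ʒɛʒub]) shows [b] unchanged in both environments, so [b] cannot be basic with [p] derived in isolation.
The alternation reflects intervocalic voicing: voiceless stops become voiced between vowels. /p/ is underlying.

/p/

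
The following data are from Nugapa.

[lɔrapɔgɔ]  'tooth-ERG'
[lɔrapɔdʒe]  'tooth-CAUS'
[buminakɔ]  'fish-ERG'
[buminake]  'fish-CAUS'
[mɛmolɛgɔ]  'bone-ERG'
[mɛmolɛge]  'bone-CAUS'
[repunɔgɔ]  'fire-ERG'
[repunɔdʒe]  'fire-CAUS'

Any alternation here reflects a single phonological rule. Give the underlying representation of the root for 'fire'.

/repunɔdʒ/

The stem for 'fire' ends in [g] in [repunɔgɔ] but [dʒ] in [repunɔdʒe].
The stem 'bone' ([mɛmolɛgɔ], [mɛmolɛge]) shows [g] unchanged in both environments, so [g] cannot be basic with [dʒ] derived before the CAUS suffix.
Therefore /dʒ/ is basic and [g] is derived by depalatalization (palato-alveolar /dʒ/ becomes [g] when no front vowel follows).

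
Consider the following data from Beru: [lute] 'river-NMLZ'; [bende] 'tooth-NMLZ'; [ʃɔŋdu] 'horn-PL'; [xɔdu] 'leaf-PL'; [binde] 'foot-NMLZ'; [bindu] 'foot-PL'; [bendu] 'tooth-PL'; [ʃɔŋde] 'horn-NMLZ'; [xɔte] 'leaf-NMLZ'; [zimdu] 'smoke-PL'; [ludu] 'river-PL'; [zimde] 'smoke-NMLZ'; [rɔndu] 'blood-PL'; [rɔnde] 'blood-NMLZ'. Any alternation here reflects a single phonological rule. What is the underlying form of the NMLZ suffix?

The NMLZ morpheme has two allomorphs, [-de] and [-te].
The PL suffix, which begins with [d], is invariant after every stem; so [d] is not altered by any rule here.
The NMLZ suffix is therefore /-te/ underlyingly, with post-nasal voicing: voiceless stops become voiced after a nasal.

/-te/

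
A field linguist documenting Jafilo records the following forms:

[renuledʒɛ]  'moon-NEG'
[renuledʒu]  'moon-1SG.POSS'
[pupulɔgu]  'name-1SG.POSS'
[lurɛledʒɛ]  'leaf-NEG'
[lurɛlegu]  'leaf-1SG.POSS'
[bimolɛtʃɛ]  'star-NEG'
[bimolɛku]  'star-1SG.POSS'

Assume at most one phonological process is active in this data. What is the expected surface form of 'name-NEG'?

[pupulɔdʒɛ]

'leaf' shows [dʒ] ~ [g] at the end of the stem ([lurɛledʒɛ] vs [lurɛlegu]).
But 'moon' keeps [dʒ] in both environments ([renuledʒɛ], [renuledʒu]), so there is no rule changing /dʒ/ to [g] before the 1SG.POSS suffix.
So /g/ is underlying, and a rule of palatalization before a front vowel — /k/ and /g/ become palato-alveolar [tʃ] and [dʒ] before a front vowel — gives [dʒ].
From [pupulɔgu] the stem 'name' is /pupulɔg/; before a front vowel this yields [pupulɔdʒɛ].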